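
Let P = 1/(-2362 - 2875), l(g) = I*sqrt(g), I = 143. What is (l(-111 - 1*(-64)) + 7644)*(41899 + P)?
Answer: 1677285173928/5237 + 31377783866*I*sqrt(47)/5237 ≈ 3.2028e+8 + 4.1076e+7*I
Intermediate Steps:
l(g) = 143*sqrt(g)
P = -1/5237 (P = 1/(-5237) = -1/5237 ≈ -0.00019095)
(l(-111 - 1*(-64)) + 7644)*(41899 + P) = (143*sqrt(-111 - 1*(-64)) + 7644)*(41899 - 1/5237) = (143*sqrt(-111 + 64) + 7644)*(219425062/5237) = (143*sqrt(-47) + 7644)*(219425062/5237) = (143*(I*sqrt(47)) + 7644)*(219425062/5237) = (143*I*sqrt(47) + 7644)*(219425062/5237) = (7644 + 143*I*sqrt(47))*(219425062/5237) = 1677285173928/5237 + 31377783866*I*sqrt(47)/5237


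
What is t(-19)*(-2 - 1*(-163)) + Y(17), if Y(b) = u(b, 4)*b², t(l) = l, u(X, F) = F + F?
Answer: -747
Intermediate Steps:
u(X, F) = 2*F
Y(b) = 8*b² (Y(b) = (2*4)*b² = 8*b²)
t(-19)*(-2 - 1*(-163)) + Y(17) = -19*(-2 - 1*(-163)) + 8*17² = -19*(-2 + 163) + 8*289 = -19*161 + 2312 = -3059 + 2312 = -747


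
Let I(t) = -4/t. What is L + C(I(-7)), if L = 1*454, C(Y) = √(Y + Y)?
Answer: 454 + 2*√14/7 ≈ 455.07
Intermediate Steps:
C(Y) = √2*√Y (C(Y) = √(2*Y) = √2*√Y)
L = 454
L + C(I(-7)) = 454 + √2*√(-4/(-7)) = 454 + √2*√(-4*(-⅐)) = 454 + √2*√(4/7) = 454 + √2*(2*√7/7) = 454 + 2*√14/7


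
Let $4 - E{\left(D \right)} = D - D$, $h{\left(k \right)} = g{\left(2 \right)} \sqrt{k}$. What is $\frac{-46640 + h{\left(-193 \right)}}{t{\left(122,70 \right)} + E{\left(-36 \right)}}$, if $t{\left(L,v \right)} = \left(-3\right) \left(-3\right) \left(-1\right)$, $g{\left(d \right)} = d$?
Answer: $9328 - \frac{2 i \sqrt{193}}{5} \approx 9328.0 - 5.557 i$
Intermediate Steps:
$h{\left(k \right)} = 2 \sqrt{k}$
$E{\left(D \right)} = 4$ ($E{\left(D \right)} = 4 - \left(D - D\right) = 4 - 0 = 4 + 0 = 4$)
$t{\left(L,v \right)} = -9$ ($t{\left(L,v \right)} = 9 \left(-1\right) = -9$)
$\frac{-46640 + h{\left(-193 \right)}}{t{\left(122,70 \right)} + E{\left(-36 \right)}} = \frac{-46640 + 2 \sqrt{-193}}{-9 + 4} = \frac{-46640 + 2 i \sqrt{193}}{-5} = \left(-46640 + 2 i \sqrt{193}\right) \left(- \frac{1}{5}\right) = 9328 - \frac{2 i \sqrt{193}}{5}$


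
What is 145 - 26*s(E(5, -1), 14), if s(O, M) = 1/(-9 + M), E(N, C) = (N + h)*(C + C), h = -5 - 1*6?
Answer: 699/5 ≈ 139.80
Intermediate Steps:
h = -11 (h = -5 - 6 = -11)
E(N, C) = 2*C*(-11 + N) (E(N, C) = (N - 11)*(C + C) = (-11 + N)*(2*C) = 2*C*(-11 + N))
145 - 26*s(E(5, -1), 14) = 145 - 26/(-9 + 14) = 145 - 26/5 = 699/5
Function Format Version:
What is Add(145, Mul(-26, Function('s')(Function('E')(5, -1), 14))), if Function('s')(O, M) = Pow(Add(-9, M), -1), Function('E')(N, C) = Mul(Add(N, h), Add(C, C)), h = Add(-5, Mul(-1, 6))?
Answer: Rational(699, 5) ≈ 139.80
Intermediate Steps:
h = -11 (h = Add(-5, -6) = -11)
Function('E')(N, C) = Mul(2, C, Add(-11, N)) (Function('E')(N, C) = Mul(Add(N, -11), Add(C, C)) = Mul(Add(-11, N), Mul(2, C)) = Mul(2, C, Add(-11, N)))
Add(145, Mul(-26, Function('s')(Function('E')(5, -1), 14))) = Add(145, Mul(-26, Pow(Add(-9, 14), -1))) = Add(145, Mul(-26, Pow(5, -1))) = Add(145, Mul(-26, Rational(1, 5))) = Add(145, Rational(-26, 5)) = Rational(699, 5)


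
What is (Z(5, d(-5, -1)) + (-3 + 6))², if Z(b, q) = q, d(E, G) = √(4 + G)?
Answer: (3 + √3)² ≈ 22.392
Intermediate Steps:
(Z(5, d(-5, -1)) + (-3 + 6))² = (√(4 - 1) + (-3 + 6))² = (√3 + 3)² = (3 + √3)²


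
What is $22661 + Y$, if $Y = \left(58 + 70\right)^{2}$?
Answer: $39045$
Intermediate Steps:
$Y = 16384$ ($Y = 128^{2} = 16384$)
$22661 + Y = 22661 + 16384 = 39045$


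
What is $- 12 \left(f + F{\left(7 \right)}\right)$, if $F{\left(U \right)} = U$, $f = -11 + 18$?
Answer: $-168$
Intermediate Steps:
$f = 7$
$- 12 \left(f + F{\left(7 \right)}\right) = - 12 \left(7 + 7\right) = \left(-12\right) 14 = -168$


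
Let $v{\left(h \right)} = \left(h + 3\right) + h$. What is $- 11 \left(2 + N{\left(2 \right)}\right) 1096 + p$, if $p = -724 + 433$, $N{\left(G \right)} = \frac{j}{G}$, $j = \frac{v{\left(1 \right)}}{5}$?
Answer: $-30431$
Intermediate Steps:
$v{\left(h \right)} = 3 + 2 h$ ($v{\left(h \right)} = \left(3 + h\right) + h = 3 + 2 h$)
$j = 1$ ($j = \frac{3 + 2 \cdot 1}{5} = \left(3 + 2\right) \frac{1}{5} = 5 \cdot \frac{1}{5} = 1$)
$N{\left(G \right)} = \frac{1}{G}$ ($N{\left(G \right)} = 1 \frac{1}{G} = \frac{1}{G}$)
$p = -291$
$- 11 \left(2 + N{\left(2 \right)}\right) 1096 + p = - 11 \left(2 + \frac{1}{2}\right) 1096 - 291 = \left(-11\right) \frac{5}{2} \cdot 1096 - 291 = \left(- \frac{55}{2}\right) 1096 - 291 = -30140 - 291 = -30431$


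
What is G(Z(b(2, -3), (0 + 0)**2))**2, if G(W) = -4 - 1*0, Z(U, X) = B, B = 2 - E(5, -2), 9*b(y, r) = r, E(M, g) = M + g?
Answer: 16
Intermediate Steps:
b(y, r) = r/9
B = -1 (B = 2 - (5 - 2) = 2 - 1*3 = 2 - 3 = -1)
Z(U, X) = -1
G(W) = -4 (G(W) = -4 + 0 = -4)
G(Z(b(2, -3), (0 + 0)**2))**2 = (-4)**2 = 16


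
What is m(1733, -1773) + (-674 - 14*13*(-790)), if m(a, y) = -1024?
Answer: 142082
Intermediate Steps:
m(1733, -1773) + (-674 - 14*13*(-790)) = -1024 + (-674 - 14*13*(-790)) = -1024 + (-674 - 182*(-790)) = -1024 + (-674 + 143780) = -1024 + 143106 = 142082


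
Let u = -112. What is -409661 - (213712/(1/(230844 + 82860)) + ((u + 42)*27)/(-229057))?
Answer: -15356604065140703/229057 ≈ -6.7043e+10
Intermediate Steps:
-409661 - (213712/(1/(230844 + 82860)) + ((u + 42)*27)/(-229057)) = -409661 - (213712/(1/(230844 + 82860)) + ((-112 + 42)*27)/(-229057)) = -409661 - (213712/(1/313704) - 70*27*(-1/229057)) = -409661 - (213712/(1/313704) - 1890*(-1/229057)) = -409661 - (213712*313704 + 1890/229057) = -409661 - (67042309248 + 1890/229057) = -409661 - 1*15356510229421026/229057 = -409661 - 15356510229421026/229057 = -15356604065140703/229057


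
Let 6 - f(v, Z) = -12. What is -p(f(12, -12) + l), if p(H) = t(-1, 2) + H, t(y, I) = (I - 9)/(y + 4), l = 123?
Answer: -416/3 ≈ -138.67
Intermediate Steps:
f(v, Z) = 18 (f(v, Z) = 6 - 1*(-12) = 6 + 12 = 18)
t(y, I) = (-9 + I)/(4 + y)
p(H) = -7/3 + H (p(H) = (-9 + 2)/(4 - 1) + H = -7/3 + H)
-p(f(12, -12) + l) = -(-7/3 + (18 + 123)) = -(-7/3 + 141) = -1*416/3 = -416/3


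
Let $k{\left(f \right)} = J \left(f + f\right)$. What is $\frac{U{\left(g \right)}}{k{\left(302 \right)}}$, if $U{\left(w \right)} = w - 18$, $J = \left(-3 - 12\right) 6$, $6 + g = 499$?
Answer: $- \frac{95}{10872} \approx -0.008738$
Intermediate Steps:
$g = 493$ ($g = -6 + 499 = 493$)
$J = -90$ ($J = \left(-15\right) 6 = -90$)
$U{\left(w \right)} = -18 + w$ ($U{\left(w \right)} = w - 18 = -18 + w$)
$k{\left(f \right)} = - 180 f$ ($k{\left(f \right)} = - 90 \left(f + f\right) = - 90 \cdot 2 f = - 180 f$)
$\frac{U{\left(g \right)}}{k{\left(302 \right)}} = \frac{-18 + 493}{\left(-180\right) 302} = \frac{475}{-54360} = 475 \left(- \frac{1}{54360}\right) = - \frac{95}{10872}$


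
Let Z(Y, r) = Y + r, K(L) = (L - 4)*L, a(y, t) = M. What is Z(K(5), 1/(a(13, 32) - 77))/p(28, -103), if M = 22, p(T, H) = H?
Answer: -274/5665 ≈ -0.048367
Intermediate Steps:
a(y, t) = 22
K(L) = L*(-4 + L) (K(L) = (-4 + L)*L = L*(-4 + L))
Z(K(5), 1/(a(13, 32) - 77))/p(28, -103) = (5*(-4 + 5) + 1/(22 - 77))/(-103) = (5*1 + 1/(-55))*(-1/103) = (5 - 1/55)*(-1/103) = (274/55)*(-1/103) = -274/5665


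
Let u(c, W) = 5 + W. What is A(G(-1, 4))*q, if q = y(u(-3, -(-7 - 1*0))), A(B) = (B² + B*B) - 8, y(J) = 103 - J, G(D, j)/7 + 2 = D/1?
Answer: 79534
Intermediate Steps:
G(D, j) = -14 + 7*D (G(D, j) = -14 + 7*(D/1) = -14 + 7*(D*1) = -14 + 7*D)
A(B) = -8 + 2*B² (A(B) = (B² + B²) - 8 = 2*B² - 8 = -8 + 2*B²)
q = 91 (q = 103 - (5 - (-7 - 1*0)) = 103 - (5 - (-7 + 0)) = 103 - (5 - 1*(-7)) = 103 - (5 + 7) = 103 - 1*12 = 103 - 12 = 91)
A(G(-1, 4))*q = (-8 + 2*(-14 + 7*(-1))²)*91 = (-8 + 2*(-14 - 7)²)*91 = (-8 + 2*(-21)²)*91 = (-8 + 2*441)*91 = (-8 + 882)*91 = 874*91 = 79534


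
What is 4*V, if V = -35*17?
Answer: -2380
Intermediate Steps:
V = -595
4*V = 4*(-595) = -2380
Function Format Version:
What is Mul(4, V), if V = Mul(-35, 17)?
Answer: -2380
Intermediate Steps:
V = -595
Mul(4, V) = Mul(4, -595) = -2380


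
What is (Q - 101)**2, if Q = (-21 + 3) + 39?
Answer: 6400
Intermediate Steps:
Q = 21 (Q = -18 + 39 = 21)
(Q - 101)**2 = (21 - 101)**2 = (-80)**2 = 6400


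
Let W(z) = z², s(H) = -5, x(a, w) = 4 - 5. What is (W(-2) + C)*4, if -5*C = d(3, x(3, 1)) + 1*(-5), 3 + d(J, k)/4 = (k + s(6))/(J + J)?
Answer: 164/5 ≈ 32.800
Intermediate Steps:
x(a, w) = -1
d(J, k) = -12 + 2*(-5 + k)/J (d(J, k) = -12 + 4*((k - 5)/(J + J)) = -12 + 4*((-5 + k)/((2*J))) = -12 + 4*((-5 + k)*(1/(2*J))) = -12 + 4*((-5 + k)/(2*J)) = -12 + 2*(-5 + k)/J)
C = 21/5 (C = -(2*(-5 - 1 - 6*3)/3 + 1*(-5))/5 = -(2*(⅓)*(-5 - 1 - 18) - 5)/5 = -(2*(⅓)*(-24) - 5)/5 = -(-16 - 5)/5 = -⅕*(-21) = 21/5 ≈ 4.2000)
(W(-2) + C)*4 = ((-2)² + 21/5)*4 = (4 + 21/5)*4 = (41/5)*4 = 164/5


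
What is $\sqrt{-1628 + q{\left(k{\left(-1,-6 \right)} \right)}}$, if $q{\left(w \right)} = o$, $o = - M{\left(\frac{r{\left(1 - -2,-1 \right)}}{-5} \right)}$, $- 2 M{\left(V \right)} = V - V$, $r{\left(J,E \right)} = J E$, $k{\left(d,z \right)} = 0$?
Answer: $2 i \sqrt{407} \approx 40.349 i$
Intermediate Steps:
$r{\left(J,E \right)} = E J$
$M{\left(V \right)} = 0$ ($M{\left(V \right)} = - \frac{V - V}{2} = \left(- \frac{1}{2}\right) 0 = 0$)
$o = 0$ ($o = \left(-1\right) 0 = 0$)
$q{\left(w \right)} = 0$
$\sqrt{-1628 + q{\left(k{\left(-1,-6 \right)} \right)}} = \sqrt{-1628 + 0} = \sqrt{-1628} = 2 i \sqrt{407}$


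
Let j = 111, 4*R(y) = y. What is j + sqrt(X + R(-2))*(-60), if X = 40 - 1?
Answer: 111 - 30*sqrt(154) ≈ -261.29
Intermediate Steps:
R(y) = y/4
X = 39
j + sqrt(X + R(-2))*(-60) = 111 + sqrt(39 + (1/4)*(-2))*(-60) = 111 + sqrt(39 - 1/2)*(-60) = 111 + sqrt(77/2)*(-60) = 111 + (sqrt(154)/2)*(-60) = 111 - 30*sqrt(154)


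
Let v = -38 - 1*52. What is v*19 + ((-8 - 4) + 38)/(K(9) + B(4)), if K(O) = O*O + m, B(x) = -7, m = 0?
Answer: -63257/37 ≈ -1709.6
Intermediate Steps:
K(O) = O**2 (K(O) = O*O + 0 = O**2 + 0 = O**2)
v = -90 (v = -38 - 52 = -90)
v*19 + ((-8 - 4) + 38)/(K(9) + B(4)) = -90*19 + ((-8 - 4) + 38)/(9**2 - 7) = -1710 + (-12 + 38)/(81 - 7) = -1710 + 26/74 = -1710 + 26*(1/74) = -1710 + 13/37 = -63257/37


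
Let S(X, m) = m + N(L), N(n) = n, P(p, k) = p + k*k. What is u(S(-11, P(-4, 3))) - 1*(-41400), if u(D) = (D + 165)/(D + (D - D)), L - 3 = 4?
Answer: 165659/4 ≈ 41415.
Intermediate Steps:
L = 7 (L = 3 + 4 = 7)
P(p, k) = p + k²
S(X, m) = 7 + m (S(X, m) = m + 7 = 7 + m)
u(D) = (165 + D)/D (u(D) = (165 + D)/(D + 0) = (165 + D)/D)
u(S(-11, P(-4, 3))) - 1*(-41400) = (165 + (7 + (-4 + 3²)))/(7 + (-4 + 3²)) - 1*(-41400) = (165 + (7 + (-4 + 9)))/(7 + (-4 + 9)) + 41400 = (165 + (7 + 5))/(7 + 5) + 41400 = (165 + 12)/12 + 41400 = (1/12)*177 + 41400 = 59/4 + 41400 = 165659/4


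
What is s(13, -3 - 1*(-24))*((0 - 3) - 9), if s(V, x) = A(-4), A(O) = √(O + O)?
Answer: -24*I*√2 ≈ -33.941*I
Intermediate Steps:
A(O) = √2*√O (A(O) = √(2*O) = √2*√O)
s(V, x) = 2*I*√2 (s(V, x) = √2*√(-4) = √2*(2*I) = 2*I*√2)
s(13, -3 - 1*(-24))*((0 - 3) - 9) = (2*I*√2)*((0 - 3) - 9) = (2*I*√2)*(-3 - 9) = (2*I*√2)*(-12) = -24*I*√2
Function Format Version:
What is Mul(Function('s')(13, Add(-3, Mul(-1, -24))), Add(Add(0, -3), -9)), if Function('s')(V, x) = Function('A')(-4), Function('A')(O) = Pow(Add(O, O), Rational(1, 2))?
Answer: Mul(-24, I, Pow(2, Rational(1, 2))) ≈ Mul(-33.941, I)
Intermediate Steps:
Function('A')(O) = Mul(Pow(2, Rational(1, 2)), Pow(O, Rational(1, 2))) (Function('A')(O) = Pow(Mul(2, O), Rational(1, 2)) = Mul(Pow(2, Rational(1, 2)), Pow(O, Rational(1, 2))))
Function('s')(V, x) = Mul(2, I, Pow(2, Rational(1, 2))) (Function('s')(V, x) = Mul(Pow(2, Rational(1, 2)), Pow(-4, Rational(1, 2))) = Mul(Pow(2, Rational(1, 2)), Mul(2, I)) = Mul(2, I, Pow(2, Rational(1, 2))))
Mul(Function('s')(13, Add(-3, Mul(-1, -24))), Add(Add(0, -3), -9)) = Mul(Mul(2, I, Pow(2, Rational(1, 2))), Add(Add(0, -3), -9)) = Mul(Mul(2, I, Pow(2, Rational(1, 2))), Add(-3, -9)) = Mul(Mul(2, I, Pow(2, Rational(1, 2))), -12) = Mul(-24, I, Pow(2, Rational(1, 2)))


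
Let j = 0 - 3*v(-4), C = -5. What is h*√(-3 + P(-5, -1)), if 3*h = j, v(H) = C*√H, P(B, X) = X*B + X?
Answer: 10*I ≈ 10.0*I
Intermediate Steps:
P(B, X) = X + B*X (P(B, X) = B*X + X = X + B*X)
v(H) = -5*√H
j = 30*I (j = 0 - (-15)*√(-4) = 0 - (-15)*2*I = 0 - (-30)*I = 0 + 30*I = 30*I ≈ 30.0*I)
h = 10*I (h = (30*I)/3 = 10*I ≈ 10.0*I)
h*√(-3 + P(-5, -1)) = (10*I)*√(-3 - (1 - 5)) = (10*I)*√(-3 - 1*(-4)) = (10*I)*√(-3 + 4) = (10*I)*√1 = (10*I)*1 = 10*I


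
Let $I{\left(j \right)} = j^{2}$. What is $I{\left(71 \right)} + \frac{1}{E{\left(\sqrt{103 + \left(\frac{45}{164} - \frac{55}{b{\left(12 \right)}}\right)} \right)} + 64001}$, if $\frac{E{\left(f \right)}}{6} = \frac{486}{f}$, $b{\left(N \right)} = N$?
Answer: $\frac{6113362349932230}{1212728095811} - \frac{2916 \sqrt{1493097}}{49721851928251} \approx 5041.0$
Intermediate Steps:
$E{\left(f \right)} = \frac{2916}{f}$ ($E{\left(f \right)} = 6 \frac{486}{f} = \frac{2916}{f}$)
$I{\left(71 \right)} + \frac{1}{E{\left(\sqrt{103 + \left(\frac{45}{164} - \frac{55}{b{\left(12 \right)}}\right)} \right)} + 64001} = 71^{2} + \frac{1}{\frac{2916}{\sqrt{103 + \left(\frac{45}{164} - \frac{55}{12}\right)}} + 64001} = 5041 + \frac{1}{\frac{2916}{\sqrt{103 + \left(45 \cdot \frac{1}{164} - \frac{55}{12}\right)}} + 64001} = 5041 + \frac{1}{\frac{2916}{\sqrt{103 + \left(\frac{45}{164} - \frac{55}{12}\right)}} + 64001} = 5041 + \frac{1}{\frac{2916}{\sqrt{103 - \frac{530}{123}}} + 64001} = 5041 + \frac{1}{\frac{2916}{\sqrt{\frac{12139}{123}}} + 64001} = 5041 + \frac{1}{\frac{2916}{\frac{1}{123} \sqrt{1493097}} + 64001} = 5041 + \frac{1}{2916 \frac{\sqrt{1493097}}{12139} + 64001} = 5041 + \frac{1}{\frac{2916 \sqrt{1493097}}{12139} + 64001} = 5041 + \frac{1}{64001 + \frac{2916 \sqrt{1493097}}{12139}}$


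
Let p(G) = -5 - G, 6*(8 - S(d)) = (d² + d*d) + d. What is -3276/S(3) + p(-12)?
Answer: -721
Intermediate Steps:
S(d) = 8 - d²/3 - d/6 (S(d) = 8 - ((d² + d*d) + d)/6 = 8 - ((d² + d²) + d)/6 = 8 - (2*d² + d)/6 = 8 - (d + 2*d²)/6 = 8 + (-d²/3 - d/6) = 8 - d²/3 - d/6)
-3276/S(3) + p(-12) = -3276/(8 - ⅓*3² - ⅙*3) + (-5 - 1*(-12)) = -3276/(8 - ⅓*9 - ½) + (-5 + 12) = -3276/(8 - 3 - ½) + 7 = -3276/9/2 + 7 = -3276*2/9 + 7 = -91*8 + 7 = -728 + 7 = -721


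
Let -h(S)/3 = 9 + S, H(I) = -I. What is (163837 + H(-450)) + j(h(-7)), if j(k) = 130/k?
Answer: 492796/3 ≈ 1.6427e+5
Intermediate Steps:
h(S) = -27 - 3*S (h(S) = -3*(9 + S) = -27 - 3*S)
(163837 + H(-450)) + j(h(-7)) = (163837 - 1*(-450)) + 130/(-27 - 3*(-7)) = (163837 + 450) + 130/(-27 + 21) = 164287 + 130/(-6) = 164287 + 130*(-1/6) = 164287 - 65/3 = 492796/3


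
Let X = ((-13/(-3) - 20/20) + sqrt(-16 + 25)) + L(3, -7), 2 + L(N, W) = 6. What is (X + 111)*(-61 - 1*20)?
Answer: -9828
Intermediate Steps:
L(N, W) = 4 (L(N, W) = -2 + 6 = 4)
X = 31/3 (X = ((-13/(-3) - 20/20) + sqrt(-16 + 25)) + 4 = ((-13*(-1/3) - 20*1/20) + sqrt(9)) + 4 = ((13/3 - 1) + 3) + 4 = (10/3 + 3) + 4 = 19/3 + 4 = 31/3 ≈ 10.333)
(X + 111)*(-61 - 1*20) = (31/3 + 111)*(-61 - 1*20) = 364*(-61 - 20)/3 = (364/3)*(-81) = -9828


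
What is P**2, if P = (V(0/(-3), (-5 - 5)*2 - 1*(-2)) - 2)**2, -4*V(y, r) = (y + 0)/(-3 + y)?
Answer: 16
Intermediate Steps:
V(y, r) = -y/(4*(-3 + y)) (V(y, r) = -(y + 0)/(4*(-3 + y)) = -y/(4*(-3 + y)))
P = 4 (P = (-0/(-3)/(-12 + 4*(0/(-3))) - 2)**2 = (-0*(-1/3)/(-12 + 4*(0*(-1/3))) - 2)**2 = (-1*0/(-12 + 4*0) - 2)**2 = (-1*0/(-12 + 0) - 2)**2 = (-1*0/(-12) - 2)**2 = (-1*0*(-1/12) - 2)**2 = (0 - 2)**2 = (-2)**2 = 4)
P**2 = 4**2 = 16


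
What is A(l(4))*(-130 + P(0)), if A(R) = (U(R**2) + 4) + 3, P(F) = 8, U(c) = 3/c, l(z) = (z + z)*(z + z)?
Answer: -1749175/2048 ≈ -854.09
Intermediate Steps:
l(z) = 4*z**2 (l(z) = (2*z)*(2*z) = 4*z**2)
A(R) = 7 + 3/R**2 (A(R) = (3/(R**2) + 4) + 3 = (3/R**2 + 4) + 3 = (4 + 3/R**2) + 3 = 7 + 3/R**2)
A(l(4))*(-130 + P(0)) = (7 + 3/(4*4**2)**2)*(-130 + 8) = (7 + 3/(4*16)**2)*(-122) = (7 + 3/64**2)*(-122) = (7 + 3*(1/4096))*(-122) = (7 + 3/4096)*(-122) = (28675/4096)*(-122) = -1749175/2048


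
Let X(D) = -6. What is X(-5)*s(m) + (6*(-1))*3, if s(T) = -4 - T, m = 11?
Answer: 72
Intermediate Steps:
X(-5)*s(m) + (6*(-1))*3 = -6*(-4 - 1*11) + (6*(-1))*3 = -6*(-4 - 11) - 6*3 = -6*(-15) - 18 = 90 - 18 = 72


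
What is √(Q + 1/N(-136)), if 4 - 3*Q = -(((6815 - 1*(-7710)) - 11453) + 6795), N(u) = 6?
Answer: √13162/2 ≈ 57.363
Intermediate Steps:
Q = 9871/3 (Q = 4/3 - (-1)*(((6815 - 1*(-7710)) - 11453) + 6795)/3 = 4/3 - (-1)*(((6815 + 7710) - 11453) + 6795)/3 = 4/3 - (-1)*((14525 - 11453) + 6795)/3 = 4/3 - (-1)*(3072 + 6795)/3 = 4/3 - (-1)*9867/3 = 4/3 - ⅓*(-9867) = 4/3 + 3289 = 9871/3 ≈ 3290.3)
√(Q + 1/N(-136)) = √(9871/3 + 1/6) = √(9871/3 + ⅙) = √(6581/2) = √13162/2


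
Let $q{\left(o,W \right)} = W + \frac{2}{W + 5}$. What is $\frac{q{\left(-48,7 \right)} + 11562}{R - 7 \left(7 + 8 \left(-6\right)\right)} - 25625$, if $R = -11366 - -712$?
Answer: $- \frac{1593995665}{62202} \approx -25626.0$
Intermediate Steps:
$q{\left(o,W \right)} = W + \frac{2}{5 + W}$
$R = -10654$ ($R = -11366 + 712 = -10654$)
$\frac{q{\left(-48,7 \right)} + 11562}{R - 7 \left(7 + 8 \left(-6\right)\right)} - 25625 = \frac{\frac{2 + 7^{2} + 5 \cdot 7}{5 + 7} + 11562}{-10654 - 7 \left(7 + 8 \left(-6\right)\right)} - 25625 = \frac{\frac{2 + 49 + 35}{12} + 11562}{-10654 - 7 \left(7 - 48\right)} - 25625 = \frac{\frac{1}{12} \cdot 86 + 11562}{-10654 - -287} - 25625 = \frac{\frac{43}{6} + 11562}{-10654 + 287} - 25625 = \frac{69415}{6 \left(-10367\right)} - 25625 = \frac{69415}{6} \left(- \frac{1}{10367}\right) - 25625 = - \frac{69415}{62202} - 25625 = - \frac{1593995665}{62202}$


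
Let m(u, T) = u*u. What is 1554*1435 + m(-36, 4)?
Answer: 2231286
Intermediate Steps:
m(u, T) = u**2
1554*1435 + m(-36, 4) = 1554*1435 + (-36)**2 = 2229990 + 1296 = 2231286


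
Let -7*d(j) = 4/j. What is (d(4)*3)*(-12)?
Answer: 36/7 ≈ 5.1429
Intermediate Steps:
d(j) = -4/(7*j)
(d(4)*3)*(-12) = (-4/7/4*3)*(-12) = (-4/7*¼*3)*(-12) = -⅐*3*(-12) = -3/7*(-12) = 36/7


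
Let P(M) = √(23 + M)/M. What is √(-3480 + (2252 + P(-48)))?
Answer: √(-176832 - 15*I)/12 ≈ 0.0014863 - 35.043*I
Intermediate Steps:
P(M) = √(23 + M)/M
√(-3480 + (2252 + P(-48))) = √(-3480 + (2252 + √(23 - 48)/(-48))) = √(-3480 + (2252 - 5*I/48)) = √(-1228 - 5*I/48)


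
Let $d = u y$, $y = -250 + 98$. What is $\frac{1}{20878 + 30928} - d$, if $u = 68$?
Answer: $\frac{535466817}{51806} \approx 10336.0$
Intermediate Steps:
$y = -152$
$d = -10336$ ($d = 68 \left(-152\right) = -10336$)
$\frac{1}{20878 + 30928} - d = \frac{1}{20878 + 30928} - -10336 = \frac{1}{51806} + 10336 = \frac{535466817}{51806}$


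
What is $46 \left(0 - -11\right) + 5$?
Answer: $511$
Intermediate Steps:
$46 \left(0 - -11\right) + 5 = 46 \left(0 + 11\right) + 5 = 46 \cdot 11 + 5 = 506 + 5 = 511$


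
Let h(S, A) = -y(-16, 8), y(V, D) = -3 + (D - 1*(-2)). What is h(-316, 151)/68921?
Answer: -7/68921 ≈ -0.00010157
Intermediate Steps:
y(V, D) = -1 + D (y(V, D) = -3 + (D + 2) = -3 + (2 + D) = -1 + D)
h(S, A) = -7 (h(S, A) = -(-1 + 8) = -1*7 = -7)
h(-316, 151)/68921 = -7/68921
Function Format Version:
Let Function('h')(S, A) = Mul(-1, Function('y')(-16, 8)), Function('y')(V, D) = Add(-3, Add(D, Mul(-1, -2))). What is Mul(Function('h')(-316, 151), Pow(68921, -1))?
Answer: Rational(-7, 68921) ≈ -0.00010157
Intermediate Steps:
Function('y')(V, D) = Add(-1, D) (Function('y')(V, D) = Add(-3, Add(D, 2)) = Add(-3, Add(2, D)) = Add(-1, D))
Function('h')(S, A) = -7 (Function('h')(S, A) = Mul(-1, Add(-1, 8)) = Mul(-1, 7) = -7)
Mul(Function('h')(-316, 151), Pow(68921, -1)) = Mul(-7, Pow(68921, -1)) = Mul(-7, Rational(1, 68921)) = Rational(-7, 68921)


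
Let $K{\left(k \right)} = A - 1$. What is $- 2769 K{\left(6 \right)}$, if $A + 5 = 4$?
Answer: $5538$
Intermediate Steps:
$A = -1$ ($A = -5 + 4 = -1$)
$K{\left(k \right)} = -2$ ($K{\left(k \right)} = -1 - 1 = -2$)
$- 2769 K{\left(6 \right)} = \left(-2769\right) \left(-2\right) = 5538$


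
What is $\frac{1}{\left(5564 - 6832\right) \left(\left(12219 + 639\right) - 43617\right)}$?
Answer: $\frac{1}{39002412} \approx 2.5639 \cdot 10^{-8}$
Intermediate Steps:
$\frac{1}{\left(5564 - 6832\right) \left(\left(12219 + 639\right) - 43617\right)} = \frac{1}{\left(-1268\right) \left(12858 - 43617\right)} = \frac{1}{\left(-1268\right) \left(-30759\right)} = \frac{1}{39002412}$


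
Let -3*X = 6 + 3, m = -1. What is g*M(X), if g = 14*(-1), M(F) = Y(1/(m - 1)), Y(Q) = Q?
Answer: 7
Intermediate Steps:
X = -3 (X = -(6 + 3)/3 = -1/3*9 = -3)
M(F) = -1/2 (M(F) = 1/(-1 - 1) = 1/(-2) = -1/2)
g = -14
g*M(X) = -14*(-1/2) = 7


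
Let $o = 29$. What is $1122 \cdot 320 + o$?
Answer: $359069$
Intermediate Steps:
$1122 \cdot 320 + o = 1122 \cdot 320 + 29 = 359040 + 29 = 359069$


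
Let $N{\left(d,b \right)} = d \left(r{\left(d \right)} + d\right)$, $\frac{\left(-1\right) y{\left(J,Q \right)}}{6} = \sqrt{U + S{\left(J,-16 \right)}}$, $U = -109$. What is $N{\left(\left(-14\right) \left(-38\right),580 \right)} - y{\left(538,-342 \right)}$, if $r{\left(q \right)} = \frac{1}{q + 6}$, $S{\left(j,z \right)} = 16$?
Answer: $\frac{76133722}{269} + 6 i \sqrt{93} \approx 2.8303 \cdot 10^{5} + 57.862 i$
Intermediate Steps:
$r{\left(q \right)} = \frac{1}{6 + q}$
$y{\left(J,Q \right)} = - 6 i \sqrt{93}$ ($y{\left(J,Q \right)} = - 6 \sqrt{-109 + 16} = - 6 \sqrt{-93} = - 6 i \sqrt{93}$)
$N{\left(d,b \right)} = d \left(d + \frac{1}{6 + d}\right)$ ($N{\left(d,b \right)} = d \left(\frac{1}{6 + d} + d\right) = d \left(d + \frac{1}{6 + d}\right)$)
$N{\left(\left(-14\right) \left(-38\right),580 \right)} - y{\left(538,-342 \right)} = \frac{\left(-14\right) \left(-38\right) \left(1 + \left(-14\right) \left(-38\right) \left(6 - -532\right)\right)}{6 - -532} - - 6 i \sqrt{93} = \frac{532 \left(1 + 532 \left(6 + 532\right)\right)}{6 + 532} + 6 i \sqrt{93} = \frac{532 \left(1 + 532 \cdot 538\right)}{538} + 6 i \sqrt{93} = 532 \cdot \frac{1}{538} \left(1 + 286216\right) + 6 i \sqrt{93} = 532 \cdot \frac{1}{538} \cdot 286217 + 6 i \sqrt{93} = \frac{76133722}{269} + 6 i \sqrt{93}$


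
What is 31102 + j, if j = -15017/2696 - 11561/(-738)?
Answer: 30951059003/994824 ≈ 31112.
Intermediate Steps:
j = 10042955/994824 (j = -15017*1/2696 - 11561*(-1/738) = -15017/2696 + 11561/738 = 10042955/994824 ≈ 10.095)
31102 + j = 31102 + 10042955/994824 = 30951059003/994824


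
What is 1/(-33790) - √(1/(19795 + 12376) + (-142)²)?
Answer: -1/33790 - √20869200463695/32171 ≈ -142.00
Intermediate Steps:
1/(-33790) - √(1/(19795 + 12376) + (-142)²) = -1/33790 - √(1/32171 + 20164) = -1/33790 - √(648696045/32171) = -1/33790 - √20869200463695/32171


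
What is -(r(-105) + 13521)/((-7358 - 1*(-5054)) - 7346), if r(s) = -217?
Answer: 6652/4825 ≈ 1.3787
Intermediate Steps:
-(r(-105) + 13521)/((-7358 - 1*(-5054)) - 7346) = -(-217 + 13521)/((-7358 - 1*(-5054)) - 7346) = -13304/((-7358 + 5054) - 7346) = -13304/(-2304 - 7346) = -13304/(-9650) = -13304*(-1)/9650 = -1*(-6652/4825) = 6652/4825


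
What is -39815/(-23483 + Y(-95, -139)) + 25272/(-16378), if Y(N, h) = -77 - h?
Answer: 30097279/191794569 ≈ 0.15692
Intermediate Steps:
-39815/(-23483 + Y(-95, -139)) + 25272/(-16378) = -39815/(-23483 + (-77 - 1*(-139))) + 25272/(-16378) = -39815/(-23483 + (-77 + 139)) + 25272*(-1/16378) = -39815/(-23483 + 62) - 12636/8189 = -39815/(-23421) - 12636/8189 = -39815*(-1/23421) - 12636/8189 = 39815/23421 - 12636/8189 = 30097279/191794569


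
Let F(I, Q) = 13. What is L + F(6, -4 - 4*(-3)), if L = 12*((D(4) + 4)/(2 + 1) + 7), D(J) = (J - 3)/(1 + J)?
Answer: 569/5 ≈ 113.80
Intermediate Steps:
D(J) = (-3 + J)/(1 + J)
L = 504/5 (L = 12*(((-3 + 4)/(1 + 4) + 4)/(2 + 1) + 7) = 12*((1/5 + 4)/3 + 7) = 12*(((⅕)*1 + 4)*(⅓) + 7) = 12*((⅕ + 4)*(⅓) + 7) = 12*((21/5)*(⅓) + 7) = 12*(7/5 + 7) = 12*(42/5) = 504/5 ≈ 100.80)
L + F(6, -4 - 4*(-3)) = 504/5 + 13 = 569/5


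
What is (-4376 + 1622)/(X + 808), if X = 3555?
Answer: -2754/4363 ≈ -0.63122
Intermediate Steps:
(-4376 + 1622)/(X + 808) = (-4376 + 1622)/(3555 + 808) = -2754/4363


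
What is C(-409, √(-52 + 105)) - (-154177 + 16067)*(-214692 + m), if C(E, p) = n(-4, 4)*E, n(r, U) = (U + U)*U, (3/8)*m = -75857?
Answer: -172766257784/3 ≈ -5.7589e+10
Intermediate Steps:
m = -606856/3 (m = (8/3)*(-75857) = -606856/3 ≈ -2.0229e+5)
n(r, U) = 2*U² (n(r, U) = (2*U)*U = 2*U²)
C(E, p) = 32*E (C(E, p) = (2*4²)*E = (2*16)*E = 32*E)
C(-409, √(-52 + 105)) - (-154177 + 16067)*(-214692 + m) = 32*(-409) - (-154177 + 16067)*(-214692 - 606856/3) = -13088 - (-138110)*(-1250932)/3 = -13088 - 1*172766218520/3 = -13088 - 172766218520/3 = -172766257784/3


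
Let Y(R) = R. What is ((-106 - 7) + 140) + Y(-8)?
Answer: 19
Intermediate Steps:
((-106 - 7) + 140) + Y(-8) = ((-106 - 7) + 140) - 8 = (-113 + 140) - 8 = 27 - 8 = 19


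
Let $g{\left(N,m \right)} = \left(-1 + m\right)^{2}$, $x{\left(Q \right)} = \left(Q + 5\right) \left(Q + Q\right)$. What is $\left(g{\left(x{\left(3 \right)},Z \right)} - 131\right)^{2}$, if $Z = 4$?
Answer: $14884$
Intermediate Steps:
$x{\left(Q \right)} = 2 Q \left(5 + Q\right)$ ($x{\left(Q \right)} = \left(5 + Q\right) 2 Q = 2 Q \left(5 + Q\right)$)
$\left(g{\left(x{\left(3 \right)},Z \right)} - 131\right)^{2} = \left(\left(-1 + 4\right)^{2} - 131\right)^{2} = \left(3^{2} - 131\right)^{2} = \left(9 - 131\right)^{2} = \left(-122\right)^{2} = 14884$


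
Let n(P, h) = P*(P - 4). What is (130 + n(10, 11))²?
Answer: 36100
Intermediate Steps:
n(P, h) = P*(-4 + P)
(130 + n(10, 11))² = (130 + 10*(-4 + 10))² = (130 + 10*6)² = (130 + 60)² = 190² = 36100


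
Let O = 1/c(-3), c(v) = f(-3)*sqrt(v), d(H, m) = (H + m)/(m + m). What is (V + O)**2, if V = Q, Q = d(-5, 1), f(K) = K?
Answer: (-18 + I*sqrt(3))**2/81 ≈ 3.963 - 0.7698*I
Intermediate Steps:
d(H, m) = (H + m)/(2*m) (d(H, m) = (H + m)/((2*m)) = (H + m)*(1/(2*m)) = (H + m)/(2*m))
Q = -2 (Q = (1/2)*(-5 + 1)/1 = (1/2)*1*(-4) = -2)
c(v) = -3*sqrt(v)
V = -2
O = I*sqrt(3)/9 (O = 1/(-3*I*sqrt(3)) = I*sqrt(3)/9 ≈ 0.19245*I)
(V + O)**2 = (-2 + I*sqrt(3)/9)**2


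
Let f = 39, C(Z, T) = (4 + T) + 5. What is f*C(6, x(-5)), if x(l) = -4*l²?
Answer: -3549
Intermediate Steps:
C(Z, T) = 9 + T
f*C(6, x(-5)) = 39*(9 - 4*(-5)²) = 39*(9 - 4*25) = 39*(9 - 100) = 39*(-91) = -3549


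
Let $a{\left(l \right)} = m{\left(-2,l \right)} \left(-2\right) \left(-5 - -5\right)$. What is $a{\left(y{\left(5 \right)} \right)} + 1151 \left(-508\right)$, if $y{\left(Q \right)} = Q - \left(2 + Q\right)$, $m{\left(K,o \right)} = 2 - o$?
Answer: $-584708$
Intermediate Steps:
$y{\left(Q \right)} = -2$
$a{\left(l \right)} = 0$ ($a{\left(l \right)} = \left(2 - l\right) \left(-2\right) \left(-5 - -5\right) = \left(-4 + 2 l\right) \left(-5 + 5\right) = \left(-4 + 2 l\right) 0 = 0$)
$a{\left(y{\left(5 \right)} \right)} + 1151 \left(-508\right) = 0 + 1151 \left(-508\right) = 0 - 584708 = -584708$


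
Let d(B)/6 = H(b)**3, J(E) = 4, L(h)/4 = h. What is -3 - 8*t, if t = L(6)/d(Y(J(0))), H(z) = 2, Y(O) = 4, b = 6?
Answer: -7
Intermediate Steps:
L(h) = 4*h
d(B) = 48 (d(B) = 6*2**3 = 6*8 = 48)
t = 1/2 (t = (4*6)/48 = 24*(1/48) = 1/2 ≈ 0.50000)
-3 - 8*t = -3 - 8*1/2 = -3 - 4 = -7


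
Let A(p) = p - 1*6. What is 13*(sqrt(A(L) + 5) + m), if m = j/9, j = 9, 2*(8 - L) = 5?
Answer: 13 + 39*sqrt(2)/2 ≈ 40.577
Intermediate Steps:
L = 11/2 (L = 8 - 1/2*5 = 8 - 5/2 = 11/2 ≈ 5.5000)
A(p) = -6 + p (A(p) = p - 6 = -6 + p)
m = 1 (m = 9/9 = 9*(1/9) = 1)
13*(sqrt(A(L) + 5) + m) = 13*(sqrt((-6 + 11/2) + 5) + 1) = 13*(sqrt(-1/2 + 5) + 1) = 13*(sqrt(9/2) + 1) = 13*(3*sqrt(2)/2 + 1) = 13*(1 + 3*sqrt(2)/2) = 13 + 39*sqrt(2)/2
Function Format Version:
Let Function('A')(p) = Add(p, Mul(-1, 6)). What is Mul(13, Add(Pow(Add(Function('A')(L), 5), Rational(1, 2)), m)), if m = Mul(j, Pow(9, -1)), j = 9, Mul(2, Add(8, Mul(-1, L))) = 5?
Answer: Add(13, Mul(Rational(39, 2), Pow(2, Rational(1, 2)))) ≈ 40.577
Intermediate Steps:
L = Rational(11, 2) (L = Add(8, Mul(Rational(-1, 2), 5)) = Add(8, Rational(-5, 2)) = Rational(11, 2) ≈ 5.5000)
Function('A')(p) = Add(-6, p) (Function('A')(p) = Add(p, -6) = Add(-6, p))
m = 1 (m = Mul(9, Pow(9, -1)) = Mul(9, Rational(1, 9)) = 1)
Mul(13, Add(Pow(Add(Function('A')(L), 5), Rational(1, 2)), m)) = Mul(13, Add(Pow(Add(Add(-6, Rational(11, 2)), 5), Rational(1, 2)), 1)) = Mul(13, Add(Pow(Add(Rational(-1, 2), 5), Rational(1, 2)), 1)) = Mul(13, Add(Pow(Rational(9, 2), Rational(1, 2)), 1)) = Mul(13, Add(Mul(Rational(3, 2), Pow(2, Rational(1, 2))), 1)) = Mul(13, Add(1, Mul(Rational(3, 2), Pow(2, Rational(1, 2))))) = Add(13, Mul(Rational(39, 2), Pow(2, Rational(1, 2))))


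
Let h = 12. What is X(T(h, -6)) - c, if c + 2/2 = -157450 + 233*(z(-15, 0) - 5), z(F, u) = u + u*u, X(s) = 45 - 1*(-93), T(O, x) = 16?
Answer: 158754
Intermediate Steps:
X(s) = 138 (X(s) = 45 + 93 = 138)
z(F, u) = u + u**2
c = -158616 (c = -1 + (-157450 + 233*(0*(1 + 0) - 5)) = -1 + (-157450 + 233*(0*1 - 5)) = -1 + (-157450 + 233*(0 - 5)) = -1 + (-157450 + 233*(-5)) = -1 + (-157450 - 1165) = -1 - 158615 = -158616)
X(T(h, -6)) - c = 138 - 1*(-158616) = 138 + 158616 = 158754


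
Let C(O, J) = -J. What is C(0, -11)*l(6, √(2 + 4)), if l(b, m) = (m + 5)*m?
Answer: 66 + 55*√6 ≈ 200.72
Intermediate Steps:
l(b, m) = m*(5 + m) (l(b, m) = (5 + m)*m = m*(5 + m))
C(0, -11)*l(6, √(2 + 4)) = (-1*(-11))*(√(2 + 4)*(5 + √(2 + 4))) = 11*(√6*(5 + √6)) = 11*√6*(5 + √6)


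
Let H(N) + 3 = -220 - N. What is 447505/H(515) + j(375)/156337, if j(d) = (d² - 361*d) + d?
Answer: -69957437935/115376706 ≈ -606.34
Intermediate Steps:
H(N) = -223 - N (H(N) = -3 + (-220 - N) = -223 - N)
j(d) = d² - 360*d
447505/H(515) + j(375)/156337 = 447505/(-223 - 1*515) + (375*(-360 + 375))/156337 = 447505/(-223 - 515) + (375*15)*(1/156337) = 447505/(-738) + 5625*(1/156337) = 447505*(-1/738) + 5625/156337 = -447505/738 + 5625/156337 = -69957437935/115376706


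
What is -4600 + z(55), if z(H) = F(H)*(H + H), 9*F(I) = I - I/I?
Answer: -3940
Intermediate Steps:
F(I) = -1/9 + I/9 (F(I) = (I - I/I)/9 = (I - 1*1)/9 = (I - 1)/9 = (-1 + I)/9 = -1/9 + I/9)
z(H) = 2*H*(-1/9 + H/9) (z(H) = (-1/9 + H/9)*(H + H) = (-1/9 + H/9)*(2*H) = 2*H*(-1/9 + H/9))
-4600 + z(55) = -4600 + (2/9)*55*(-1 + 55) = -4600 + (2/9)*55*54 = -4600 + 660 = -3940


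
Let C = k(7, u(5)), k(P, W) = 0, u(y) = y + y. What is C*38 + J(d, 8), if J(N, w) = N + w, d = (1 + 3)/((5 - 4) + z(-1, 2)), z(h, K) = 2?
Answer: 28/3 ≈ 9.3333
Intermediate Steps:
u(y) = 2*y
d = 4/3 (d = (1 + 3)/((5 - 4) + 2) = 4/(1 + 2) = 4/3 ≈ 1.3333)
C = 0
C*38 + J(d, 8) = 0*38 + (4/3 + 8) = 0 + 28/3 = 28/3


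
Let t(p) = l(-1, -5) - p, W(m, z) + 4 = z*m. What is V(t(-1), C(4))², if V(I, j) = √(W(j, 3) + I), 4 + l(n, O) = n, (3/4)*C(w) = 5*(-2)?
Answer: -48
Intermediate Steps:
C(w) = -40/3 (C(w) = 4*(5*(-2))/3 = (4/3)*(-10) = -40/3)
l(n, O) = -4 + n
W(m, z) = -4 + m*z (W(m, z) = -4 + z*m = -4 + m*z)
t(p) = -5 - p (t(p) = (-4 - 1) - p = -5 - p)
V(I, j) = √(-4 + I + 3*j) (V(I, j) = √((-4 + j*3) + I) = √((-4 + 3*j) + I) = √(-4 + I + 3*j))
V(t(-1), C(4))² = (√(-4 + (-5 - 1*(-1)) + 3*(-40/3)))² = (√(-4 + (-5 + 1) - 40))² = (√(-4 - 4 - 40))² = (√(-48))² = (4*I*√3)² = -48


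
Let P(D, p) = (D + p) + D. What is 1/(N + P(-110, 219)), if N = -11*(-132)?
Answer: 1/1451 ≈ 0.00068918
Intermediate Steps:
P(D, p) = p + 2*D
N = 1452
1/(N + P(-110, 219)) = 1/(1452 + (219 + 2*(-110))) = 1/(1452 + (219 - 220)) = 1/(1452 - 1) = 1/1451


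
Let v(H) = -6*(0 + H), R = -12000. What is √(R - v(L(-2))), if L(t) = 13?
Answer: I*√11922 ≈ 109.19*I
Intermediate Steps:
v(H) = -6*H
√(R - v(L(-2))) = √(-12000 - (-6)*13) = √(-12000 - 1*(-78)) = √(-12000 + 78) = √(-11922) = I*√11922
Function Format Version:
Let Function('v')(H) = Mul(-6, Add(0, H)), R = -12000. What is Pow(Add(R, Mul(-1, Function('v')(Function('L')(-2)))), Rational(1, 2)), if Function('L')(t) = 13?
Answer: Mul(I, Pow(11922, Rational(1, 2))) ≈ Mul(109.19, I)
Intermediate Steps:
Function('v')(H) = Mul(-6, H)
Pow(Add(R, Mul(-1, Function('v')(Function('L')(-2)))), Rational(1, 2)) = Pow(Add(-12000, Mul(-1, Mul(-6, 13))), Rational(1, 2)) = Pow(Add(-12000, Mul(-1, -78)), Rational(1, 2)) = Pow(Add(-12000, 78), Rational(1, 2)) = Pow(-11922, Rational(1, 2)) = Mul(I, Pow(11922, Rational(1, 2)))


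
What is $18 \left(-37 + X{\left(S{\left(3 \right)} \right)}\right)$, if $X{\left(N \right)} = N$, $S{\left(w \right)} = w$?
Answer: $-612$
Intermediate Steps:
$18 \left(-37 + X{\left(S{\left(3 \right)} \right)}\right) = 18 \left(-37 + 3\right) = 18 \left(-34\right) = -612$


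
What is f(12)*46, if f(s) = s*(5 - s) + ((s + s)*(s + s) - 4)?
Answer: 22448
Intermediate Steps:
f(s) = -4 + 4*s² + s*(5 - s) (f(s) = s*(5 - s) + ((2*s)*(2*s) - 4) = s*(5 - s) + (4*s² - 4) = s*(5 - s) + (-4 + 4*s²) = -4 + 4*s² + s*(5 - s))
f(12)*46 = (-4 + 3*12² + 5*12)*46 = (-4 + 3*144 + 60)*46 = (-4 + 432 + 60)*46 = 488*46 = 22448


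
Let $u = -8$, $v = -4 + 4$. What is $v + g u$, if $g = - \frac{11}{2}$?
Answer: $44$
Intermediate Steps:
$v = 0$
$g = - \frac{11}{2}$ ($g = \left(-11\right) \frac{1}{2} = - \frac{11}{2} \approx -5.5$)
$v + g u = 0 - -44 = 0 + 44 = 44$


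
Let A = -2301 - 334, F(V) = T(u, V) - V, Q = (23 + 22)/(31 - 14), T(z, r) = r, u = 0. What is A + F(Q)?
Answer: -2635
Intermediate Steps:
Q = 45/17 ≈ 2.6471
F(V) = 0 (F(V) = V - V = 0)
A = -2635
A + F(Q) = -2635 + 0 = -2635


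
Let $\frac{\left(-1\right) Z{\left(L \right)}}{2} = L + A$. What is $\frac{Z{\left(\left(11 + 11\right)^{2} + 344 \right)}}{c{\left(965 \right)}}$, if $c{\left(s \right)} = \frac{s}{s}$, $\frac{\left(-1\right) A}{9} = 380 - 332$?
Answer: $-792$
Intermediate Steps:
$A = -432$ ($A = - 9 \left(380 - 332\right) = \left(-9\right) 48 = -432$)
$c{\left(s \right)} = 1$
$Z{\left(L \right)} = 864 - 2 L$ ($Z{\left(L \right)} = - 2 \left(L - 432\right) = - 2 \left(-432 + L\right) = 864 - 2 L$)
$\frac{Z{\left(\left(11 + 11\right)^{2} + 344 \right)}}{c{\left(965 \right)}} = \frac{864 - 2 \left(\left(11 + 11\right)^{2} + 344\right)}{1} = \left(864 - 2 \left(22^{2} + 344\right)\right) 1 = \left(864 - 2 \left(484 + 344\right)\right) 1 = \left(864 - 1656\right) 1 = \left(-792\right) 1 = -792$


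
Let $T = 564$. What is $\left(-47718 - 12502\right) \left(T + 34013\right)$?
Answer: $-2082226940$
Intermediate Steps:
$\left(-47718 - 12502\right) \left(T + 34013\right) = \left(-47718 - 12502\right) \left(564 + 34013\right) = \left(-60220\right) 34577 = -2082226940$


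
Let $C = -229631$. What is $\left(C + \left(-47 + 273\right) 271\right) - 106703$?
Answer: $-275088$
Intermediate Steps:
$\left(C + \left(-47 + 273\right) 271\right) - 106703 = \left(-229631 + \left(-47 + 273\right) 271\right) - 106703 = \left(-229631 + 226 \cdot 271\right) - 106703 = \left(-229631 + 61246\right) - 106703 = -168385 - 106703 = -275088$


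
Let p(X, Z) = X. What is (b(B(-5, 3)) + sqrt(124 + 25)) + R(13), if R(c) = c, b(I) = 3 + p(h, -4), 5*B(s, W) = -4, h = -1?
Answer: 15 + sqrt(149) ≈ 27.207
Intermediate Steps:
B(s, W) = -4/5 (B(s, W) = (1/5)*(-4) = -4/5)
b(I) = 2 (b(I) = 3 - 1 = 2)
(b(B(-5, 3)) + sqrt(124 + 25)) + R(13) = (2 + sqrt(124 + 25)) + 13 = (2 + sqrt(149)) + 13 = 15 + sqrt(149)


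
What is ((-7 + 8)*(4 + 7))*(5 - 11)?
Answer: -66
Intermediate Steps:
((-7 + 8)*(4 + 7))*(5 - 11) = (1*11)*(-6) = 11*(-6) = -66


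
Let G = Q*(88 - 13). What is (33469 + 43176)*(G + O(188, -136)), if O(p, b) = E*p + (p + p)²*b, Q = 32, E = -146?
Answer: -1475583642680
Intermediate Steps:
O(p, b) = -146*p + 4*b*p² (O(p, b) = -146*p + (p + p)²*b = -146*p + (2*p)²*b = -146*p + (4*p²)*b = -146*p + 4*b*p²)
G = 2400 (G = 32*(88 - 13) = 32*75 = 2400)
(33469 + 43176)*(G + O(188, -136)) = (33469 + 43176)*(2400 + 2*188*(-73 + 2*(-136)*188)) = 76645*(2400 + 2*188*(-73 - 51136)) = 76645*(2400 + 2*188*(-51209)) = 76645*(2400 - 19254584) = 76645*(-19252184) = -1475583642680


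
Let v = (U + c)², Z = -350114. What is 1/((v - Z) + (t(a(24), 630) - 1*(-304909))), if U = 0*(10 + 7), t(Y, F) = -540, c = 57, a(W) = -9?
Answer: 1/657732 ≈ 1.5204e-6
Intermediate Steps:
U = 0 (U = 0*17 = 0)
v = 3249 (v = (0 + 57)² = 57² = 3249)
1/((v - Z) + (t(a(24), 630) - 1*(-304909))) = 1/((3249 - 1*(-350114)) + (-540 - 1*(-304909))) = 1/((3249 + 350114) + (-540 + 304909)) = 1/(353363 + 304369) = 1/657732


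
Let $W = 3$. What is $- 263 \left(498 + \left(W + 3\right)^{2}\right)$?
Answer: $-140442$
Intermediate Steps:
$- 263 \left(498 + \left(W + 3\right)^{2}\right) = - 263 \left(498 + \left(3 + 3\right)^{2}\right) = - 263 \left(498 + 6^{2}\right) = - 263 \left(498 + 36\right) = \left(-263\right) 534 = -140442$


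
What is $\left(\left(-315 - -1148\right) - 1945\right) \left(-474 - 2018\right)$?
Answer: $2771104$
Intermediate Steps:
$\left(\left(-315 - -1148\right) - 1945\right) \left(-474 - 2018\right) = \left(\left(-315 + 1148\right) - 1945\right) \left(-2492\right) = \left(833 - 1945\right) \left(-2492\right) = \left(-1112\right) \left(-2492\right) = 2771104$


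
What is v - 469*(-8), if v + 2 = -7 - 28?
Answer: 3715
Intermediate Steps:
v = -37 (v = -2 + (-7 - 28) = -2 - 35 = -37)
v - 469*(-8) = -37 - 469*(-8) = -37 + 3752 = 3715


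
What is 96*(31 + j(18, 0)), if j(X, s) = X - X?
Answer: 2976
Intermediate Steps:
j(X, s) = 0
96*(31 + j(18, 0)) = 96*(31 + 0) = 96*31 = 2976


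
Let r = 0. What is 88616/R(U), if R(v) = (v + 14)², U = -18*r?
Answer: 22154/49 ≈ 452.12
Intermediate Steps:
U = 0 (U = -18*0 = 0)
R(v) = (14 + v)²
88616/R(U) = 88616/((14 + 0)²) = 88616/(14²) = 88616/196 = 88616*(1/196) = 22154/49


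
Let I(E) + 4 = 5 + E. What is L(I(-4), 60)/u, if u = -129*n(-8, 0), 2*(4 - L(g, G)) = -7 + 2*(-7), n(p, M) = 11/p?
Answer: 116/1419 ≈ 0.081748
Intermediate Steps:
I(E) = 1 + E (I(E) = -4 + (5 + E) = 1 + E)
L(g, G) = 29/2 (L(g, G) = 4 - (-7 + 2*(-7))/2 = 4 - (-7 - 14)/2 = 4 - ½*(-21) = 4 + 21/2 = 29/2)
u = 1419/8 (u = -1419/(-8) = -1419*(-1)/8 = -129*(-11/8) = 1419/8 ≈ 177.38)
L(I(-4), 60)/u = 29/(2*(1419/8)) = (29/2)*(8/1419) = 116/1419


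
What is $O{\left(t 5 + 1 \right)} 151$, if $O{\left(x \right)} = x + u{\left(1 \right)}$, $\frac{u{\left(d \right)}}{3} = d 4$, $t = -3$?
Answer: $-302$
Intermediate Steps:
$u{\left(d \right)} = 12 d$ ($u{\left(d \right)} = 3 d 4 = 3 \cdot 4 d = 12 d$)
$O{\left(x \right)} = 12 + x$ ($O{\left(x \right)} = x + 12 \cdot 1 = x + 12 = 12 + x$)
$O{\left(t 5 + 1 \right)} 151 = \left(12 + \left(\left(-3\right) 5 + 1\right)\right) 151 = \left(12 + \left(-15 + 1\right)\right) 151 = \left(12 - 14\right) 151 = \left(-2\right) 151 = -302$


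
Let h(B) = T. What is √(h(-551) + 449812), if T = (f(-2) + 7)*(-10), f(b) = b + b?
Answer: √449782 ≈ 670.66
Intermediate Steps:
f(b) = 2*b
T = -30 (T = (2*(-2) + 7)*(-10) = (-4 + 7)*(-10) = 3*(-10) = -30)
h(B) = -30
√(h(-551) + 449812) = √(-30 + 449812) = √449782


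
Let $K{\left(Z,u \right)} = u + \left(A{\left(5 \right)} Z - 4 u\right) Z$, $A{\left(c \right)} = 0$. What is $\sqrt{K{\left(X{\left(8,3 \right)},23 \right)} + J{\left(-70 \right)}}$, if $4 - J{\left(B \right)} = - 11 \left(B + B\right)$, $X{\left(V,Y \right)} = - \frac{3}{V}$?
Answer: $\frac{i \sqrt{5914}}{2} \approx 38.451 i$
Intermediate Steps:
$J{\left(B \right)} = 4 + 22 B$ ($J{\left(B \right)} = 4 - - 11 \left(B + B\right) = 4 - - 11 \cdot 2 B = 4 - - 22 B = 4 + 22 B$)
$K{\left(Z,u \right)} = u - 4 Z u$ ($K{\left(Z,u \right)} = u + \left(0 Z - 4 u\right) Z = u + \left(0 - 4 u\right) Z = u + - 4 u Z = u - 4 Z u$)
$\sqrt{K{\left(X{\left(8,3 \right)},23 \right)} + J{\left(-70 \right)}} = \sqrt{23 \left(1 - 4 \left(- \frac{3}{8}\right)\right) + \left(4 + 22 \left(-70\right)\right)} = \sqrt{23 \left(1 - 4 \left(\left(-3\right) \frac{1}{8}\right)\right) + \left(4 - 1540\right)} = \sqrt{23 \left(1 - - \frac{3}{2}\right) - 1536} = \sqrt{23 \left(1 + \frac{3}{2}\right) - 1536} = \sqrt{23 \cdot \frac{5}{2} - 1536} = \sqrt{\frac{115}{2} - 1536} = \sqrt{- \frac{2957}{2}} = \frac{i \sqrt{5914}}{2}$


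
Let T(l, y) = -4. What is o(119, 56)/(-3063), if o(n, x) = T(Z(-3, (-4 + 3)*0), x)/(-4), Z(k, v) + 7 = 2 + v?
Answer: -1/3063 ≈ -0.00032648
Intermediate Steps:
Z(k, v) = -5 + v (Z(k, v) = -7 + (2 + v) = -5 + v)
o(n, x) = 1 (o(n, x) = -4/(-4) = -4*(-¼) = 1)
o(119, 56)/(-3063) = 1/(-3063) = 1*(-1/3063) = -1/3063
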